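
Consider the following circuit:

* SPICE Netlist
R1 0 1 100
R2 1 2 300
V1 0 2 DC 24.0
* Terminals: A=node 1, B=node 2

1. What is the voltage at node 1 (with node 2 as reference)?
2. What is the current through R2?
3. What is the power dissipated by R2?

Nodal analysis, taking node 2 as the 0 V reference.
Source V1 fixes V_0 = 24 V.
KCL at each unknown node (sum of currents leaving = 0; resistances in Ω):
  Node 1: (V_1 - 24)/100 + (V_1 - 0)/300 = 0
Collecting terms: 0.01333 × V_1 = 0.24  =>  V_1 = 18 V
Part 1:
  Read off the nodal solution: V_1 = 18 V
Part 2:
  I_R2 = (V_1 - V_2)/R2 = (18 - 0)/300 = 0.06 A
  Magnitude: I_R2 = 0.06 A
Part 3:
  I_R2 = (V_1 - V_2)/R2 = (18 - 0)/300 = 0.06 A
  P_R2 = I_R2² × R2 = (0.06)² × 300 = 1.08 W

Final answers:
1. V_1 = 18 V
2. I_R2 = 0.06 A
3. P_R2 = 1.08 W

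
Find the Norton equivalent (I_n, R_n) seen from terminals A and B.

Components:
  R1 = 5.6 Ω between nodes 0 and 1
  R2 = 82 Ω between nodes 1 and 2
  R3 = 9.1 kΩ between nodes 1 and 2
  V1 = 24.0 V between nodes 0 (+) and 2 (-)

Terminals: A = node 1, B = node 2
Find the Thévenin equivalent first; then I_n = V_th/R_th and R_n = R_th.
Step 1 — V_th is the open-circuit voltage V_A - V_B (nothing connected across the terminals).
Nodal analysis, taking node 2 as the 0 V reference.
Source V1 fixes V_0 = 24 V.
KCL at each unknown node (sum of currents leaving = 0; resistances in Ω):
  Node 1: (V_1 - 24)/5.6 + (V_1 - 0)/82 + (V_1 - 0)/9100 = 0
Collecting terms: 0.1909 × V_1 = 4.286  =>  V_1 = 22.45 V
V_th = V_1 - V_2 = 22.45 - 0 = 22.45 V
Step 2 — R_th: zero the source — replace V1 by a short circuit (node 2 merges into node 0) — and find the resistance seen between A (node 1) and B (node 0).
Reduce the network between node 1 (A) and node 0 (B) by series/parallel combination:
  Rp1 = R1 ‖ R2 ‖ R3 (parallel, all between nodes 0 and 1) = 1/(1/5.6 + 1/82 + 1/9100) = 5.239 Ω
R_th = 5.239 Ω
I_n = V_th/R_th = 22.45/5.239 = 4.286 A, and R_n = R_th = 5.239 Ω

Final answer: I_n = 4.286 A, R_n = 5.239 Ω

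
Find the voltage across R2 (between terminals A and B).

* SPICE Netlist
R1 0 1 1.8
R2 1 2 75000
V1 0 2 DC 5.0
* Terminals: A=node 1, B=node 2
R1 and R2 are in series across V1 (node 0 → node 1 → node 2), and the output A–B is taken across R2, so this is a voltage divider.
Series current: I = V1/(R1 + R2) = 5/(1.8 + 75000) = 5/75000 = 0.00006667 A
V_R2 = I × R2 = V1 × R2/(R1 + R2) = 5 × 75000/75000 = 5 V

Final answer: 5 V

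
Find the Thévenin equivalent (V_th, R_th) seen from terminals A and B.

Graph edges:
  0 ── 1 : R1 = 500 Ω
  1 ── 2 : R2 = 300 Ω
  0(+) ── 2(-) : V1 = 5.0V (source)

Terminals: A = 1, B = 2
Step 1 — V_th is the open-circuit voltage V_A - V_B (nothing connected across the terminals).
Nodal analysis, taking node 2 as the 0 V reference.
Source V1 fixes V_0 = 5 V.
KCL at each unknown node (sum of currents leaving = 0; resistances in Ω):
  Node 1: (V_1 - 5)/500 + (V_1 - 0)/300 = 0
Collecting terms: 0.005333 × V_1 = 0.01  =>  V_1 = 1.875 V
V_th = V_1 - V_2 = 1.875 - 0 = 1.875 V
Step 2 — R_th: zero the source — replace V1 by a short circuit (node 2 merges into node 0) — and find the resistance seen between A (node 1) and B (node 0).
Reduce the network between node 1 (A) and node 0 (B) by series/parallel combination:
  Rp1 = R1 ‖ R2 (parallel, both between nodes 0 and 1) = 1/(1/500 + 1/300) = 187.5 Ω
R_th = 187.5 Ω

Final answer: V_th = 1.875 V, R_th = 187.5 Ω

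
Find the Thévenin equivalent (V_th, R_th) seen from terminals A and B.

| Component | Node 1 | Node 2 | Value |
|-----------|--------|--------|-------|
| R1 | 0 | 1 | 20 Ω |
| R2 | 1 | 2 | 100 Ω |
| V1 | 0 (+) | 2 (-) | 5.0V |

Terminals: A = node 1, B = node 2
Step 1 — V_th is the open-circuit voltage V_A - V_B (nothing connected across the terminals).
Nodal analysis, taking node 2 as the 0 V reference.
Source V1 fixes V_0 = 5 V.
KCL at each unknown node (sum of currents leaving = 0; resistances in Ω):
  Node 1: (V_1 - 5)/20 + (V_1 - 0)/100 = 0
Collecting terms: 0.06 × V_1 = 0.25  =>  V_1 = 4.167 V
V_th = V_1 - V_2 = 4.167 - 0 = 4.167 V
Step 2 — R_th: zero the source — replace V1 by a short circuit (node 2 merges into node 0) — and find the resistance seen between A (node 1) and B (node 0).
Reduce the network between node 1 (A) and node 0 (B) by series/parallel combination:
  Rp1 = R1 ‖ R2 (parallel, both between nodes 0 and 1) = 1/(1/20 + 1/100) = 16.67 Ω
R_th = 16.67 Ω

Final answer: V_th = 4.167 V, R_th = 16.67 Ω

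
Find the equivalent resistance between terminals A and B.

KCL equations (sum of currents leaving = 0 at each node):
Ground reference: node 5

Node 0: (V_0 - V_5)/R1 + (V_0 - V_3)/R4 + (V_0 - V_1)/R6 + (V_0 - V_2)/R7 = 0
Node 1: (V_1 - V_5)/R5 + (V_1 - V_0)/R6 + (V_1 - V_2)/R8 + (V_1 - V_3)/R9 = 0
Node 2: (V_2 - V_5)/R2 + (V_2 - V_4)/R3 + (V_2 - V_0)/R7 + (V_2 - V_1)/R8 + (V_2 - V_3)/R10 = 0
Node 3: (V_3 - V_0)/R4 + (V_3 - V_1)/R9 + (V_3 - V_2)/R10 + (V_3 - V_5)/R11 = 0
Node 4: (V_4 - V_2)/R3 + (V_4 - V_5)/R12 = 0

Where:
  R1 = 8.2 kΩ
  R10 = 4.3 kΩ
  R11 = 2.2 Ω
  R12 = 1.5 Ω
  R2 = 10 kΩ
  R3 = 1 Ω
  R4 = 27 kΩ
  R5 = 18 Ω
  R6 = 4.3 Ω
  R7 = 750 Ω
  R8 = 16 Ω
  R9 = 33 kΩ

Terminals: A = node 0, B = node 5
The network is not a plain series/parallel combination. Inject a 1 A test current into terminal A (node 0) and return it from terminal B (node 5); then R_eq = V_A / (1 A).
Nodal analysis, taking node 5 as the 0 V reference.
Current source I_test pushes 1 A into node 0 and draws it out of node 5.
KCL at each unknown node (sum of currents leaving = 0; resistances in Ω):
  Node 0: (V_0 - 0)/8200 + (V_0 - V_3)/27000 + (V_0 - V_1)/4.3 + (V_0 - V_2)/750 - 1 = 0
  Node 1: (V_1 - V_0)/4.3 + (V_1 - 0)/18 + (V_1 - V_2)/16 + (V_1 - V_3)/33000 = 0
  Node 2: (V_2 - V_0)/750 + (V_2 - V_1)/16 + (V_2 - 0)/10000 + (V_2 - V_4)/1 + (V_2 - V_3)/4300 = 0
  Node 3: (V_3 - V_0)/27000 + (V_3 - V_1)/33000 + (V_3 - V_2)/4300 + (V_3 - 0)/2.2 = 0
  Node 4: (V_4 - V_2)/1 + (V_4 - 0)/1.5 = 0
Collecting terms (coefficients in siemens):
  0.2341·V_0 - 0.2326·V_1 - 0.001333·V_2 - 0.00003704·V_3 = 1
  0.3506·V_1 - 0.2326·V_0 - 0.0625·V_2 - 0.0000303·V_3 = 0
  1.064·V_2 - 0.001333·V_0 - 0.0625·V_1 - 0.0002326·V_3 - 1·V_4 = 0
  0.4548·V_3 - 0.00003704·V_0 - 0.0000303·V_1 - 0.0002326·V_2 = 0
  1.667·V_4 - 1·V_2 = 0
Solving these 5 simultaneous equations (Gaussian elimination) gives:
  V_0 = 13.2 V, V_1 = 8.975 V, V_2 = 1.246 V, V_3 = 0.00231 V
  V_4 = 0.7479 V
R_eq = V_0 / 1 A = 13.2 Ω

Final answer: 13.2 Ω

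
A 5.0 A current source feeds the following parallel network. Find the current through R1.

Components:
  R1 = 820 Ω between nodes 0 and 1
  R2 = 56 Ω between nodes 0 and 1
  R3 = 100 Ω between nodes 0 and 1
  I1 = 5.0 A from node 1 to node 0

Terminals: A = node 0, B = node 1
All resistors sit directly between nodes 0 and 1, so they are in parallel and share one voltage V; the full source current 5 A splits among them.
1/R_par = 1/820 + 1/56 + 1/100 = 0.02908 S  =>  R_par = 34.39 Ω
V = I × R_par = 5 × 34.39 = 172 V
I_R1 = V/R1 = 172/820 = 0.2097 A

Final answer: 0.2097 A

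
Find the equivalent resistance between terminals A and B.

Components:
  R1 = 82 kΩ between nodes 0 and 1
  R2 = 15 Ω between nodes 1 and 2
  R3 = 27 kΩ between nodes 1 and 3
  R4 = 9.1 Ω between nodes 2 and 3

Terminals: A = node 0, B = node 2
Reduce the network between node 0 (A) and node 2 (B) by series/parallel combination:
  Rs1 = R3 + R4 (series, joined only at node 3) = 27000 + 9.1 = 27010 Ω
  Rp1 = R2 ‖ Rs1 (parallel, both between nodes 1 and 2) = 1/(1/15 + 1/27010) = 14.99 Ω
  Rs2 = R1 + Rp1 (series, joined only at node 1) = 82000 + 14.99 = 82010 Ω
R_eq = 82.01 kΩ

Final answer: 82.01 kΩ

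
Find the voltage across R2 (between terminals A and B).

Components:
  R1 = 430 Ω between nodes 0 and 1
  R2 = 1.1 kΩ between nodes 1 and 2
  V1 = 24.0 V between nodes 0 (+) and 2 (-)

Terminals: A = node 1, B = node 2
R1 and R2 are in series across V1 (node 0 → node 1 → node 2), and the output A–B is taken across R2, so this is a voltage divider.
Series current: I = V1/(R1 + R2) = 24/(430 + 1100) = 24/1530 = 0.01569 A
V_R2 = I × R2 = V1 × R2/(R1 + R2) = 24 × 1100/1530 = 17.25 V

Final answer: 17.25 V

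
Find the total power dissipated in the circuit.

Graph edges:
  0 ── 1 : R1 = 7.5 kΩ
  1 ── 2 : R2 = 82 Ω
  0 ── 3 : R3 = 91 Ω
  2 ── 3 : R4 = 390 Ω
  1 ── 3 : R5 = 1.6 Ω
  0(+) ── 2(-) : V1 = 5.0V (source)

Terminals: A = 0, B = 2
Nodal analysis, taking node 2 as the 0 V reference.
Source V1 fixes V_0 = 5 V.
KCL at each unknown node (sum of currents leaving = 0; resistances in Ω):
  Node 1: (V_1 - 5)/7500 + (V_1 - 0)/82 + (V_1 - V_3)/1.6 = 0
  Node 3: (V_3 - 5)/91 + (V_3 - 0)/390 + (V_3 - V_1)/1.6 = 0
Collecting terms (coefficients in siemens):
  0.6373·V_1 - 0.625·V_3 = 0.0006667
  0.6386·V_3 - 0.625·V_1 = 0.05495
Determinant D = (0.6373)(0.6386) - (-0.625)(-0.625) = 0.01634
V_1 = [(0.0006667)(0.6386) - (-0.625)(0.05495)]/D = 2.127 V
V_3 = [(0.6373)(0.05495) - (0.0006667)(-0.625)]/D = 2.168 V
Power in each resistor, P = (ΔV)²/R:
  P_R1 = (5 - 2.127)²/7500 = 0.0011 W
  P_R2 = (2.127 - 0)²/82 = 0.05519 W
  P_R3 = (5 - 2.168)²/91 = 0.08812 W
  P_R4 = (0 - 2.168)²/390 = 0.01205 W
  P_R5 = (2.127 - 2.168)²/1.6 = 0.001045 W
P_total = P_R1 + P_R2 + P_R3 + P_R4 + P_R5 = 0.1575 W

Final answer: 0.1575 W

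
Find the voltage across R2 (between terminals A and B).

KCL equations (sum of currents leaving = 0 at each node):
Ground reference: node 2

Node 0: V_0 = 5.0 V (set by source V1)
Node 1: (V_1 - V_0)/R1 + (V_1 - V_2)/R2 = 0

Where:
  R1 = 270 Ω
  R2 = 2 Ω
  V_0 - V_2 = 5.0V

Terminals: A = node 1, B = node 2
R1 and R2 are in series across V1 (node 0 → node 1 → node 2), and the output A–B is taken across R2, so this is a voltage divider.
Series current: I = V1/(R1 + R2) = 5/(270 + 2) = 5/272 = 0.01838 A
V_R2 = I × R2 = V1 × R2/(R1 + R2) = 5 × 2/272 = 0.03676 V

Final answer: 0.03676 V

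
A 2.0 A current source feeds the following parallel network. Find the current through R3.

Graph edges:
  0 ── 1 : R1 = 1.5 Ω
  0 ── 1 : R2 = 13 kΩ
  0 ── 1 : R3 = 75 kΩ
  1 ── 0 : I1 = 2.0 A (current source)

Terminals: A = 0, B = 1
All resistors sit directly between nodes 0 and 1, so they are in parallel and share one voltage V; the full source current 2 A splits among them.
1/R_par = 1/1.5 + 1/13000 + 1/75000 = 0.6668 S  =>  R_par = 1.5 Ω
V = I × R_par = 2 × 1.5 = 3 V
I_R3 = V/R3 = 3/75000 = 0.00003999 A

Final answer: 3.999e-05 A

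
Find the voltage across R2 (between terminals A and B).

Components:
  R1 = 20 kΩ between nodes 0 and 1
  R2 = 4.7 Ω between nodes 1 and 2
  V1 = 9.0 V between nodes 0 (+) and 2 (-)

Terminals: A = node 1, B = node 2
R1 and R2 are in series across V1 (node 0 → node 1 → node 2), and the output A–B is taken across R2, so this is a voltage divider.
Series current: I = V1/(R1 + R2) = 9/(20000 + 4.7) = 9/20000 = 0.0004499 A
V_R2 = I × R2 = V1 × R2/(R1 + R2) = 9 × 4.7/20000 = 0.002115 V

Final answer: 0.002115 V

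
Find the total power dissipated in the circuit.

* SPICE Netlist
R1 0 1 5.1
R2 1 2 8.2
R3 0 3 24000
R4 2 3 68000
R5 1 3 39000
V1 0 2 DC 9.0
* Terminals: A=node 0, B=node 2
Nodal analysis, taking node 2 as the 0 V reference.
Source V1 fixes V_0 = 9 V.
KCL at each unknown node (sum of currents leaving = 0; resistances in Ω):
  Node 1: (V_1 - 9)/5.1 + (V_1 - 0)/8.2 + (V_1 - V_3)/39000 = 0
  Node 3: (V_3 - 9)/24000 + (V_3 - 0)/68000 + (V_3 - V_1)/39000 = 0
Collecting terms (coefficients in siemens):
  0.3181·V_1 - 0.00002564·V_3 = 1.765
  0.00008201·V_3 - 0.00002564·V_1 = 0.000375
Determinant D = (0.3181)(0.00008201) - (-0.00002564)(-0.00002564) = 0.00002608
V_1 = [(1.765)(0.00008201) - (-0.00002564)(0.000375)]/D = 5.549 V
V_3 = [(0.3181)(0.000375) - (1.765)(-0.00002564)]/D = 6.307 V
Power in each resistor, P = (ΔV)²/R:
  P_R1 = (9 - 5.549)²/5.1 = 2.335 W
  P_R2 = (5.549 - 0)²/8.2 = 3.755 W
  P_R3 = (9 - 6.307)²/24000 = 0.0003021 W
  P_R4 = (0 - 6.307)²/68000 = 0.000585 W
  P_R5 = (5.549 - 6.307)²/39000 = 0.00001474 W
P_total = P_R1 + P_R2 + P_R3 + P_R4 + P_R5 = 6.091 W

Final answer: 6.091 W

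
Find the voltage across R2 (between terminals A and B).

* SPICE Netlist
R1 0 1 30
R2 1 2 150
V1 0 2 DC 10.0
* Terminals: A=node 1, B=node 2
R1 and R2 are in series across V1 (node 0 → node 1 → node 2), and the output A–B is taken across R2, so this is a voltage divider.
Series current: I = V1/(R1 + R2) = 10/(30 + 150) = 10/180 = 0.05556 A
V_R2 = I × R2 = V1 × R2/(R1 + R2) = 10 × 150/180 = 8.333 V

Final answer: 8.333 V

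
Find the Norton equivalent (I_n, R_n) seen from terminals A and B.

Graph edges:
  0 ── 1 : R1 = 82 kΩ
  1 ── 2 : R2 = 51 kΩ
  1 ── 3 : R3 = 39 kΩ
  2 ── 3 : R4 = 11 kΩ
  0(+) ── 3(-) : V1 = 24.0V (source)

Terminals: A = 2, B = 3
Find the Thévenin equivalent first; then I_n = V_th/R_th and R_n = R_th.
Step 1 — V_th is the open-circuit voltage V_A - V_B (nothing connected across the terminals).
Nodal analysis, taking node 3 as the 0 V reference.
Source V1 fixes V_0 = 24 V.
KCL at each unknown node (sum of currents leaving = 0; resistances in Ω):
  Node 1: (V_1 - 24)/82000 + (V_1 - V_2)/51000 + (V_1 - 0)/39000 = 0
  Node 2: (V_2 - V_1)/51000 + (V_2 - 0)/11000 = 0
Collecting terms (coefficients in siemens):
  0.00005744·V_1 - 0.00001961·V_2 = 0.0002927
  0.0001105·V_2 - 0.00001961·V_1 = 0
Determinant D = (0.00005744)(0.0001105) - (-0.00001961)(-0.00001961) = 0.000000005964
V_1 = [(0.0002927)(0.0001105) - (-0.00001961)(0)]/D = 5.424 V
V_2 = [(0.00005744)(0) - (0.0002927)(-0.00001961)]/D = 0.9622 V
V_th = V_2 - V_3 = 0.9622 - 0 = 0.9622 V
Step 2 — R_th: zero the source — replace V1 by a short circuit (node 3 merges into node 0) — and find the resistance seen between A (node 2) and B (node 0).
Reduce the network between node 2 (A) and node 0 (B) by series/parallel combination:
  Rp1 = R1 ‖ R3 (parallel, both between nodes 0 and 1) = 1/(1/82000 + 1/39000) = 26430 Ω
  Rs1 = R2 + Rp1 (series, joined only at node 1) = 51000 + 26430 = 77430 Ω
  Rp2 = R4 ‖ Rs1 (parallel, both between nodes 0 and 2) = 1/(1/11000 + 1/77430) = 9632 Ω
R_th = 9.632 kΩ
I_n = V_th/R_th = 0.9622/9632 = 0.0000999 A, and R_n = R_th = 9.632 kΩ

Final answer: I_n = 9.99e-05 A, R_n = 9.632 kΩ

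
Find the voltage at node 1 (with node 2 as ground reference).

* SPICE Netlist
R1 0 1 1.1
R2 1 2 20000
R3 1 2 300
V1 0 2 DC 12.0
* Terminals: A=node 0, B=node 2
Nodal analysis, taking node 2 as the 0 V reference.
Source V1 fixes V_0 = 12 V.
KCL at each unknown node (sum of currents leaving = 0; resistances in Ω):
  Node 1: (V_1 - 12)/1.1 + (V_1 - 0)/20000 + (V_1 - 0)/300 = 0
Collecting terms: 0.9125 × V_1 = 10.91  =>  V_1 = 11.96 V
The requested potential is V_1 = 11.96 V.

Final answer: V_1 = 11.96 V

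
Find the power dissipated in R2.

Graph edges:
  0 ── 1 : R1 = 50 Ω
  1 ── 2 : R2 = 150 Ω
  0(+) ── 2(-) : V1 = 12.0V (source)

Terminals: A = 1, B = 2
Nodal analysis, taking node 2 as the 0 V reference.
Source V1 fixes V_0 = 12 V.
KCL at each unknown node (sum of currents leaving = 0; resistances in Ω):
  Node 1: (V_1 - 12)/50 + (V_1 - 0)/150 = 0
Collecting terms: 0.02667 × V_1 = 0.24  =>  V_1 = 9 V
I_R2 = (V_1 - V_2)/R2 = (9 - 0)/150 = 0.06 A
P_R2 = I_R2² × R2 = (0.06)² × 150 = 0.54 W

Final answer: 0.54 W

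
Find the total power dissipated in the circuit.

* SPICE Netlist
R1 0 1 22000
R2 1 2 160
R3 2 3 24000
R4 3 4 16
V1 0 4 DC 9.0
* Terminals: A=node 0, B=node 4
Nodal analysis, taking node 4 as the 0 V reference.
Source V1 fixes V_0 = 9 V.
KCL at each unknown node (sum of currents leaving = 0; resistances in Ω):
  Node 1: (V_1 - 9)/22000 + (V_1 - V_2)/160 = 0
  Node 2: (V_2 - V_1)/160 + (V_2 - V_3)/24000 = 0
  Node 3: (V_3 - V_2)/24000 + (V_3 - 0)/16 = 0
Collecting terms (coefficients in siemens):
  0.006295·V_1 - 0.00625·V_2 = 0.0004091
  0.006292·V_2 - 0.00625·V_1 - 0.00004167·V_3 = 0
  0.06254·V_3 - 0.00004167·V_2 = 0
Solving these 3 simultaneous equations (Gaussian elimination) gives:
  V_1 = 4.712 V, V_2 = 4.681 V, V_3 = 0.003119 V
Power in each resistor, P = (ΔV)²/R:
  P_R1 = (9 - 4.712)²/22000 = 0.0008357 W
  P_R2 = (4.712 - 4.681)²/160 = 0.000006078 W
  P_R3 = (4.681 - 0.003119)²/24000 = 0.0009117 W
  P_R4 = (0.003119 - 0)²/16 = 0.0000006078 W
P_total = P_R1 + P_R2 + P_R3 + P_R4 = 0.001754 W

Final answer: 0.001754 W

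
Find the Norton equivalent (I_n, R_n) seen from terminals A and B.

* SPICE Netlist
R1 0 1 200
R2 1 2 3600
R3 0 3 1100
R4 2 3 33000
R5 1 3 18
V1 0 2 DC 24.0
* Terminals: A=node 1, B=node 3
Find the Thévenin equivalent first; then I_n = V_th/R_th and R_n = R_th.
Step 1 — V_th is the open-circuit voltage V_A - V_B (nothing connected across the terminals).
Nodal analysis, taking node 2 as the 0 V reference.
Source V1 fixes V_0 = 24 V.
KCL at each unknown node (sum of currents leaving = 0; resistances in Ω):
  Node 1: (V_1 - 24)/200 + (V_1 - 0)/3600 + (V_1 - V_3)/18 = 0
  Node 3: (V_3 - 24)/1100 + (V_3 - 0)/33000 + (V_3 - V_1)/18 = 0
Collecting terms (coefficients in siemens):
  0.06083·V_1 - 0.05556·V_3 = 0.12
  0.05649·V_3 - 0.05556·V_1 = 0.02182
Determinant D = (0.06083)(0.05649) - (-0.05556)(-0.05556) = 0.0003504
V_1 = [(0.12)(0.05649) - (-0.05556)(0.02182)]/D = 22.81 V
V_3 = [(0.06083)(0.02182) - (0.12)(-0.05556)]/D = 22.82 V
V_th = V_1 - V_3 = 22.81 - 22.82 = -0.006919 V
Step 2 — R_th: zero the source — replace V1 by a short circuit (node 2 merges into node 0) — and find the resistance seen between A (node 1) and B (node 3).
Reduce the network between node 1 (A) and node 3 (B) by series/parallel combination:
  Rp1 = R1 ‖ R2 (parallel, both between nodes 0 and 1) = 1/(1/200 + 1/3600) = 189.5 Ω
  Rp2 = R3 ‖ R4 (parallel, both between nodes 0 and 3) = 1/(1/1100 + 1/33000) = 1065 Ω
  Rs1 = Rp1 + Rp2 (series, joined only at node 0) = 189.5 + 1065 = 1254 Ω
  Rp3 = R5 ‖ Rs1 (parallel, both between nodes 1 and 3) = 1/(1/18 + 1/1254) = 17.75 Ω
R_th = 17.75 Ω
I_n = V_th/R_th = -0.006919/17.75 = -0.0003899 A, and R_n = R_th = 17.75 Ω

Final answer: I_n = -0.0003899 A, R_n = 17.75 Ω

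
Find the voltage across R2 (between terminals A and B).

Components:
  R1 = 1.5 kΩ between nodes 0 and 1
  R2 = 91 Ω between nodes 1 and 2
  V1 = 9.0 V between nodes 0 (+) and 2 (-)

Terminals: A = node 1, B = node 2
R1 and R2 are in series across V1 (node 0 → node 1 → node 2), and the output A–B is taken across R2, so this is a voltage divider.
Series current: I = V1/(R1 + R2) = 9/(1500 + 91) = 9/1591 = 0.005657 A
V_R2 = I × R2 = V1 × R2/(R1 + R2) = 9 × 91/1591 = 0.5148 V

Final answer: 0.5148 V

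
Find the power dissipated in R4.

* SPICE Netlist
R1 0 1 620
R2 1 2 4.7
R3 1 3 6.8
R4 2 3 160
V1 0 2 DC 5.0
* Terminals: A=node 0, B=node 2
Nodal analysis, taking node 2 as the 0 V reference.
Source V1 fixes V_0 = 5 V.
KCL at each unknown node (sum of currents leaving = 0; resistances in Ω):
  Node 1: (V_1 - 5)/620 + (V_1 - 0)/4.7 + (V_1 - V_3)/6.8 = 0
  Node 3: (V_3 - V_1)/6.8 + (V_3 - 0)/160 = 0
Collecting terms (coefficients in siemens):
  0.3614·V_1 - 0.1471·V_3 = 0.008065
  0.1533·V_3 - 0.1471·V_1 = 0
Determinant D = (0.3614)(0.1533) - (-0.1471)(-0.1471) = 0.03379
V_1 = [(0.008065)(0.1533) - (-0.1471)(0)]/D = 0.03659 V
V_3 = [(0.3614)(0) - (0.008065)(-0.1471)]/D = 0.0351 V
I_R4 = (V_2 - V_3)/R4 = (0 - 0.0351)/160 = -0.0002194 A
P_R4 = I_R4² × R4 = (-0.0002194)² × 160 = 0.000007701 W

Final answer: 7.701e-06 W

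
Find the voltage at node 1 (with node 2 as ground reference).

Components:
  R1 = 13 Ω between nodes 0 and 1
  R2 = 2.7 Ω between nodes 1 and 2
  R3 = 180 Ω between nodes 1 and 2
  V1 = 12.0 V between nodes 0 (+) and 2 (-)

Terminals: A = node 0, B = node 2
Nodal analysis, taking node 2 as the 0 V reference.
Source V1 fixes V_0 = 12 V.
KCL at each unknown node (sum of currents leaving = 0; resistances in Ω):
  Node 1: (V_1 - 12)/13 + (V_1 - 0)/2.7 + (V_1 - 0)/180 = 0
Collecting terms: 0.4528 × V_1 = 0.9231  =>  V_1 = 2.038 V
The requested potential is V_1 = 2.038 V.

Final answer: V_1 = 2.038 V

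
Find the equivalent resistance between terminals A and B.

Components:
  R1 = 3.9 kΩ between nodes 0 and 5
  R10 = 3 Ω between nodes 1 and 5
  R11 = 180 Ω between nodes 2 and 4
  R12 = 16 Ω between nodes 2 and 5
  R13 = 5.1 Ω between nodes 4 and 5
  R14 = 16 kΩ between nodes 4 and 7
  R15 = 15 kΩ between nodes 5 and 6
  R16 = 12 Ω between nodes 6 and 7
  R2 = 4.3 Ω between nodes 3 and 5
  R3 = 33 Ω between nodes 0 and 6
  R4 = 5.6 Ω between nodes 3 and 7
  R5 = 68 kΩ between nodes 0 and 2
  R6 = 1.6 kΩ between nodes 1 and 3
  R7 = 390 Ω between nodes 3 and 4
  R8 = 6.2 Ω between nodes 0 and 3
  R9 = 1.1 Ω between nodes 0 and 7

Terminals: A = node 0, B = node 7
The network is not a plain series/parallel combination. Inject a 1 A test current into terminal A (node 0) and return it from terminal B (node 7); then R_eq = V_A / (1 A).
Nodal analysis, taking node 7 as the 0 V reference.
Current source I_test pushes 1 A into node 0 and draws it out of node 7.
KCL at each unknown node (sum of currents leaving = 0; resistances in Ω):
  Node 0: (V_0 - V_5)/3900 + (V_0 - V_6)/33 + (V_0 - V_2)/68000 + (V_0 - V_3)/6.2 + (V_0 - 0)/1.1 - 1 = 0
  Node 1: (V_1 - V_3)/1600 + (V_1 - V_5)/3 = 0
  Node 2: (V_2 - V_0)/68000 + (V_2 - V_4)/180 + (V_2 - V_5)/16 = 0
  Node 3: (V_3 - V_0)/6.2 + (V_3 - V_1)/1600 + (V_3 - V_5)/4.3 + (V_3 - 0)/5.6 + (V_3 - V_4)/390 = 0
  Node 4: (V_4 - V_2)/180 + (V_4 - V_3)/390 + (V_4 - V_5)/5.1 + (V_4 - 0)/16000 = 0
  Node 5: (V_5 - V_0)/3900 + (V_5 - V_1)/3 + (V_5 - V_2)/16 + (V_5 - V_3)/4.3 + (V_5 - V_4)/5.1 + (V_5 - V_6)/15000 = 0
  Node 6: (V_6 - V_0)/33 + (V_6 - V_5)/15000 + (V_6 - 0)/12 = 0
Collecting terms (coefficients in siemens):
  1.101·V_0 - 0.00001471·V_2 - 0.1613·V_3 - 0.0002564·V_5 - 0.0303·V_6 = 1
  0.334·V_1 - 0.000625·V_3 - 0.3333·V_5 = 0
  0.06807·V_2 - 0.00001471·V_0 - 0.005556·V_4 - 0.0625·V_5 = 0
  0.5756·V_3 - 0.1613·V_0 - 0.000625·V_1 - 0.002564·V_4 - 0.2326·V_5 = 0
  0.2043·V_4 - 0.005556·V_2 - 0.002564·V_3 - 0.1961·V_5 = 0
  0.8248·V_5 - 0.0002564·V_0 - 0.3333·V_1 - 0.0625·V_2 - 0.2326·V_3 - 0.1961·V_4 - 0.00006667·V_6 = 0
  0.1137·V_6 - 0.0303·V_0 - 0.00006667·V_5 = 0
Solving these 7 simultaneous equations (Gaussian elimination) gives:
  V_0 = 0.9841 V, V_1 = 0.4677 V, V_2 = 0.4678 V, V_3 = 0.4673 V
  V_4 = 0.4676 V, V_5 = 0.4677 V, V_6 = 0.2625 V
R_eq = V_0 / 1 A = 0.9841 Ω

Final answer: 0.9841 Ω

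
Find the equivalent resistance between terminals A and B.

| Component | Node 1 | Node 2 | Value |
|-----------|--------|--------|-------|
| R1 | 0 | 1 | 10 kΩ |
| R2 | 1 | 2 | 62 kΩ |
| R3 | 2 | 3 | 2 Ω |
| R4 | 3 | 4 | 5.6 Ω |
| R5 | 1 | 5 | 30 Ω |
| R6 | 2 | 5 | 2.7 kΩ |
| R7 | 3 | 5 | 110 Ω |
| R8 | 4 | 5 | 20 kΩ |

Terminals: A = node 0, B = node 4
The network is not a plain series/parallel combination. Inject a 1 A test current into terminal A (node 0) and return it from terminal B (node 4); then R_eq = V_A / (1 A).
Nodal analysis, taking node 4 as the 0 V reference.
Current source I_test pushes 1 A into node 0 and draws it out of node 4.
KCL at each unknown node (sum of currents leaving = 0; resistances in Ω):
  Node 0: (V_0 - V_1)/10000 - 1 = 0
  Node 1: (V_1 - V_0)/10000 + (V_1 - V_2)/62000 + (V_1 - V_5)/30 = 0
  Node 2: (V_2 - V_1)/62000 + (V_2 - V_3)/2 + (V_2 - V_5)/2700 = 0
  Node 3: (V_3 - V_2)/2 + (V_3 - 0)/5.6 + (V_3 - V_5)/110 = 0
  Node 5: (V_5 - V_1)/30 + (V_5 - V_2)/2700 + (V_5 - V_3)/110 + (V_5 - 0)/20000 = 0
Collecting terms (coefficients in siemens):
  0.0001·V_0 - 0.0001·V_1 = 1
  0.03345·V_1 - 0.0001·V_0 - 0.00001613·V_2 - 0.03333·V_5 = 0
  0.5004·V_2 - 0.00001613·V_1 - 0.5·V_3 - 0.0003704·V_5 = 0
  0.6877·V_3 - 0.5·V_2 - 0.009091·V_5 = 0
  0.04284·V_5 - 0.03333·V_1 - 0.0003704·V_2 - 0.009091·V_3 = 0
Solving these 5 simultaneous equations (Gaussian elimination) gives:
  V_0 = 10140 V, V_1 = 140.4 V, V_2 = 5.651 V, V_3 = 5.569 V
  V_5 = 110.5 V
R_eq = V_0 / 1 A = 10140 Ω = 10.14 kΩ

Final answer: 10.14 kΩ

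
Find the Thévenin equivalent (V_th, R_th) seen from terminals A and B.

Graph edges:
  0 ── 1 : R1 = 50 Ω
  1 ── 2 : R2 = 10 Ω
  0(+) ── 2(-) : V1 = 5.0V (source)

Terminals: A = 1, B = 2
Step 1 — V_th is the open-circuit voltage V_A - V_B (nothing connected across the terminals).
Nodal analysis, taking node 2 as the 0 V reference.
Source V1 fixes V_0 = 5 V.
KCL at each unknown node (sum of currents leaving = 0; resistances in Ω):
  Node 1: (V_1 - 5)/50 + (V_1 - 0)/10 = 0
Collecting terms: 0.12 × V_1 = 0.1  =>  V_1 = 0.8333 V
V_th = V_1 - V_2 = 0.8333 - 0 = 0.8333 V
Step 2 — R_th: zero the source — replace V1 by a short circuit (node 2 merges into node 0) — and find the resistance seen between A (node 1) and B (node 0).
Reduce the network between node 1 (A) and node 0 (B) by series/parallel combination:
  Rp1 = R1 ‖ R2 (parallel, both between nodes 0 and 1) = 1/(1/50 + 1/10) = 8.333 Ω
R_th = 8.333 Ω

Final answer: V_th = 0.8333 V, R_th = 8.333 Ω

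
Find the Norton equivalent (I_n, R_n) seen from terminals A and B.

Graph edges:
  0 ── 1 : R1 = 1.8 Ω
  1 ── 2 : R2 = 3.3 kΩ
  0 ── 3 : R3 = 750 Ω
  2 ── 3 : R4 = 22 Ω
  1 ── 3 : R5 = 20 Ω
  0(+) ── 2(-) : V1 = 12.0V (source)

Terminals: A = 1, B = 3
Find the Thévenin equivalent first; then I_n = V_th/R_th and R_n = R_th.
Step 1 — V_th is the open-circuit voltage V_A - V_B (nothing connected across the terminals).
Nodal analysis, taking node 2 as the 0 V reference.
Source V1 fixes V_0 = 12 V.
KCL at each unknown node (sum of currents leaving = 0; resistances in Ω):
  Node 1: (V_1 - 12)/1.8 + (V_1 - 0)/3300 + (V_1 - V_3)/20 = 0
  Node 3: (V_3 - 12)/750 + (V_3 - 0)/22 + (V_3 - V_1)/20 = 0
Collecting terms (coefficients in siemens):
  0.6059·V_1 - 0.05·V_3 = 6.667
  0.09679·V_3 - 0.05·V_1 = 0.016
Determinant D = (0.6059)(0.09679) - (-0.05)(-0.05) = 0.05614
V_1 = [(6.667)(0.09679) - (-0.05)(0.016)]/D = 11.51 V
V_3 = [(0.6059)(0.016) - (6.667)(-0.05)]/D = 6.11 V
V_th = V_1 - V_3 = 11.51 - 6.11 = 5.398 V
Step 2 — R_th: zero the source — replace V1 by a short circuit (node 2 merges into node 0) — and find the resistance seen between A (node 1) and B (node 3).
Reduce the network between node 1 (A) and node 3 (B) by series/parallel combination:
  Rp1 = R1 ‖ R2 (parallel, both between nodes 0 and 1) = 1/(1/1.8 + 1/3300) = 1.799 Ω
  Rp2 = R3 ‖ R4 (parallel, both between nodes 0 and 3) = 1/(1/750 + 1/22) = 21.37 Ω
  Rs1 = Rp1 + Rp2 (series, joined only at node 0) = 1.799 + 21.37 = 23.17 Ω
  Rp3 = R5 ‖ Rs1 (parallel, both between nodes 1 and 3) = 1/(1/20 + 1/23.17) = 10.73 Ω
R_th = 10.73 Ω
I_n = V_th/R_th = 5.398/10.73 = 0.5028 A, and R_n = R_th = 10.73 Ω

Final answer: I_n = 0.5028 A, R_n = 10.73 Ω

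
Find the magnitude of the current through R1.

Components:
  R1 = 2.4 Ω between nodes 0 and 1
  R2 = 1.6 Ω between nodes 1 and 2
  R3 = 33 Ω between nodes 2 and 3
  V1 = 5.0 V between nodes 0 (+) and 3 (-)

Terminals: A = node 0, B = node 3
Nodal analysis, taking node 3 as the 0 V reference.
Source V1 fixes V_0 = 5 V.
KCL at each unknown node (sum of currents leaving = 0; resistances in Ω):
  Node 1: (V_1 - 5)/2.4 + (V_1 - V_2)/1.6 = 0
  Node 2: (V_2 - V_1)/1.6 + (V_2 - 0)/33 = 0
Collecting terms (coefficients in siemens):
  1.042·V_1 - 0.625·V_2 = 2.083
  0.6553·V_2 - 0.625·V_1 = 0
Determinant D = (1.042)(0.6553) - (-0.625)(-0.625) = 0.292
V_1 = [(2.083)(0.6553) - (-0.625)(0)]/D = 4.676 V
V_2 = [(1.042)(0) - (2.083)(-0.625)]/D = 4.459 V
I_R1 = (V_0 - V_1)/R1 = (5 - 4.676)/2.4 = 0.1351 A
|I_R1| = 0.1351 A

Final answer: |I_R1| = 0.1351 A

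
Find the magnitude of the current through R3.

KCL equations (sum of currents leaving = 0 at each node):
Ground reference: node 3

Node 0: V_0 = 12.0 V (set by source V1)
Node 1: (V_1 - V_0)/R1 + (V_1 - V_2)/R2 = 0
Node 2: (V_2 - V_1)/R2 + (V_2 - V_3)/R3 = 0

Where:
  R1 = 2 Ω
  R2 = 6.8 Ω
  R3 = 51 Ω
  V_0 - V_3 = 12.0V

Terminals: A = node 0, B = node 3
Nodal analysis, taking node 3 as the 0 V reference.
Source V1 fixes V_0 = 12 V.
KCL at each unknown node (sum of currents leaving = 0; resistances in Ω):
  Node 1: (V_1 - 12)/2 + (V_1 - V_2)/6.8 = 0
  Node 2: (V_2 - V_1)/6.8 + (V_2 - 0)/51 = 0
Collecting terms (coefficients in siemens):
  0.6471·V_1 - 0.1471·V_2 = 6
  0.1667·V_2 - 0.1471·V_1 = 0
Determinant D = (0.6471)(0.1667) - (-0.1471)(-0.1471) = 0.08622
V_1 = [(6)(0.1667) - (-0.1471)(0)]/D = 11.6 V
V_2 = [(0.6471)(0) - (6)(-0.1471)]/D = 10.23 V
I_R3 = (V_2 - V_3)/R3 = (10.23 - 0)/51 = 0.2007 A
|I_R3| = 0.2007 A

Final answer: |I_R3| = 0.2007 A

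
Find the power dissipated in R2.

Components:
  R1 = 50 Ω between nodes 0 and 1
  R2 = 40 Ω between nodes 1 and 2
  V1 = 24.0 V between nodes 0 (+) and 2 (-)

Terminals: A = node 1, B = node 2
Nodal analysis, taking node 2 as the 0 V reference.
Source V1 fixes V_0 = 24 V.
KCL at each unknown node (sum of currents leaving = 0; resistances in Ω):
  Node 1: (V_1 - 24)/50 + (V_1 - 0)/40 = 0
Collecting terms: 0.045 × V_1 = 0.48  =>  V_1 = 10.67 V
I_R2 = (V_1 - V_2)/R2 = (10.67 - 0)/40 = 0.2667 A
P_R2 = I_R2² × R2 = (0.2667)² × 40 = 2.844 W

Final answer: 2.844 W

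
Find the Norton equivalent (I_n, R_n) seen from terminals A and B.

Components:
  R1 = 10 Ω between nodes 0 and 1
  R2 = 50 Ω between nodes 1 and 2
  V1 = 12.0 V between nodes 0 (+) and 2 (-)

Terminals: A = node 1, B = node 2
Find the Thévenin equivalent first; then I_n = V_th/R_th and R_n = R_th.
Step 1 — V_th is the open-circuit voltage V_A - V_B (nothing connected across the terminals).
Nodal analysis, taking node 2 as the 0 V reference.
Source V1 fixes V_0 = 12 V.
KCL at each unknown node (sum of currents leaving = 0; resistances in Ω):
  Node 1: (V_1 - 12)/10 + (V_1 - 0)/50 = 0
Collecting terms: 0.12 × V_1 = 1.2  =>  V_1 = 10 V
V_th = V_1 - V_2 = 10 - 0 = 10 V
Step 2 — R_th: zero the source — replace V1 by a short circuit (node 2 merges into node 0) — and find the resistance seen between A (node 1) and B (node 0).
Reduce the network between node 1 (A) and node 0 (B) by series/parallel combination:
  Rp1 = R1 ‖ R2 (parallel, both between nodes 0 and 1) = 1/(1/10 + 1/50) = 8.333 Ω
R_th = 8.333 Ω
I_n = V_th/R_th = 10/8.333 = 1.2 A, and R_n = R_th = 8.333 Ω

Final answer: I_n = 1.2 A, R_n = 8.333 Ω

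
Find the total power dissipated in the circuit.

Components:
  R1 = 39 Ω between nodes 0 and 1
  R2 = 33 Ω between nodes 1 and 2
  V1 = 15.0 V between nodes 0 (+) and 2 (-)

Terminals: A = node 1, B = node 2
Nodal analysis, taking node 2 as the 0 V reference.
Source V1 fixes V_0 = 15 V.
KCL at each unknown node (sum of currents leaving = 0; resistances in Ω):
  Node 1: (V_1 - 15)/39 + (V_1 - 0)/33 = 0
Collecting terms: 0.05594 × V_1 = 0.3846  =>  V_1 = 6.875 V
Power in each resistor, P = (ΔV)²/R:
  P_R1 = (15 - 6.875)²/39 = 1.693 W
  P_R2 = (6.875 - 0)²/33 = 1.432 W
P_total = P_R1 + P_R2 = 3.125 W

Final answer: 3.125 W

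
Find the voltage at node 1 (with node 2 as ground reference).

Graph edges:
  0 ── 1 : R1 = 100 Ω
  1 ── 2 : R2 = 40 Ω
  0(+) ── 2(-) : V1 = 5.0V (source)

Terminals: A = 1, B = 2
Nodal analysis, taking node 2 as the 0 V reference.
Source V1 fixes V_0 = 5 V.
KCL at each unknown node (sum of currents leaving = 0; resistances in Ω):
  Node 1: (V_1 - 5)/100 + (V_1 - 0)/40 = 0
Collecting terms: 0.035 × V_1 = 0.05  =>  V_1 = 1.429 V
The requested potential is V_1 = 1.429 V.

Final answer: V_1 = 1.429 V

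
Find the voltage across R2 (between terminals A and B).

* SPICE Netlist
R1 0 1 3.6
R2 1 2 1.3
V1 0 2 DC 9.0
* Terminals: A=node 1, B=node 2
R1 and R2 are in series across V1 (node 0 → node 1 → node 2), and the output A–B is taken across R2, so this is a voltage divider.
Series current: I = V1/(R1 + R2) = 9/(3.6 + 1.3) = 9/4.9 = 1.837 A
V_R2 = I × R2 = V1 × R2/(R1 + R2) = 9 × 1.3/4.9 = 2.388 V

Final answer: 2.388 V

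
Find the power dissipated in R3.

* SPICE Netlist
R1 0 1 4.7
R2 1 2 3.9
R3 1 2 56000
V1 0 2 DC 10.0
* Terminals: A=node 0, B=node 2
Nodal analysis, taking node 2 as the 0 V reference.
Source V1 fixes V_0 = 10 V.
KCL at each unknown node (sum of currents leaving = 0; resistances in Ω):
  Node 1: (V_1 - 10)/4.7 + (V_1 - 0)/3.9 + (V_1 - 0)/56000 = 0
Collecting terms: 0.4692 × V_1 = 2.128  =>  V_1 = 4.535 V
I_R3 = (V_1 - V_2)/R3 = (4.535 - 0)/56000 = 0.00008098 A
P_R3 = I_R3² × R3 = (0.00008098)² × 56000 = 0.0003672 W

Final answer: 0.0003672 W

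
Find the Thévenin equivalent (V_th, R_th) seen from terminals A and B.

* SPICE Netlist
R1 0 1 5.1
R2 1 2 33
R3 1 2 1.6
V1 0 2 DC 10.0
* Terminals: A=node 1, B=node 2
Step 1 — V_th is the open-circuit voltage V_A - V_B (nothing connected across the terminals).
Nodal analysis, taking node 2 as the 0 V reference.
Source V1 fixes V_0 = 10 V.
KCL at each unknown node (sum of currents leaving = 0; resistances in Ω):
  Node 1: (V_1 - 10)/5.1 + (V_1 - 0)/33 + (V_1 - 0)/1.6 = 0
Collecting terms: 0.8514 × V_1 = 1.961  =>  V_1 = 2.303 V
V_th = V_1 - V_2 = 2.303 - 0 = 2.303 V
Step 2 — R_th: zero the source — replace V1 by a short circuit (node 2 merges into node 0) — and find the resistance seen between A (node 1) and B (node 0).
Reduce the network between node 1 (A) and node 0 (B) by series/parallel combination:
  Rp1 = R1 ‖ R2 ‖ R3 (parallel, all between nodes 0 and 1) = 1/(1/5.1 + 1/33 + 1/1.6) = 1.175 Ω
R_th = 1.175 Ω

Final answer: V_th = 2.303 V, R_th = 1.175 Ω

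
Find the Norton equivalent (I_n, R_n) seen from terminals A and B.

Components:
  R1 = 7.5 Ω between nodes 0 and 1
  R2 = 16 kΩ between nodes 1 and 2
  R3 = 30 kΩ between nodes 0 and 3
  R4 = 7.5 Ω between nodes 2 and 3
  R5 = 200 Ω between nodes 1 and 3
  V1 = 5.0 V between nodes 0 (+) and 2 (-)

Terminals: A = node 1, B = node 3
Find the Thévenin equivalent first; then I_n = V_th/R_th and R_n = R_th.
Step 1 — V_th is the open-circuit voltage V_A - V_B (nothing connected across the terminals).
Nodal analysis, taking node 2 as the 0 V reference.
Source V1 fixes V_0 = 5 V.
KCL at each unknown node (sum of currents leaving = 0; resistances in Ω):
  Node 1: (V_1 - 5)/7.5 + (V_1 - 0)/16000 + (V_1 - V_3)/200 = 0
  Node 3: (V_3 - 5)/30000 + (V_3 - 0)/7.5 + (V_3 - V_1)/200 = 0
Collecting terms (coefficients in siemens):
  0.1384·V_1 - 0.005·V_3 = 0.6667
  0.1384·V_3 - 0.005·V_1 = 0.0001667
Determinant D = (0.1384)(0.1384) - (-0.005)(-0.005) = 0.01912
V_1 = [(0.6667)(0.1384) - (-0.005)(0.0001667)]/D = 4.823 V
V_3 = [(0.1384)(0.0001667) - (0.6667)(-0.005)]/D = 0.1755 V
V_th = V_1 - V_3 = 4.823 - 0.1755 = 4.648 V
Step 2 — R_th: zero the source — replace V1 by a short circuit (node 2 merges into node 0) — and find the resistance seen between A (node 1) and B (node 3).
Reduce the network between node 1 (A) and node 3 (B) by series/parallel combination:
  Rp1 = R1 ‖ R2 (parallel, both between nodes 0 and 1) = 1/(1/7.5 + 1/16000) = 7.496 Ω
  Rp2 = R3 ‖ R4 (parallel, both between nodes 0 and 3) = 1/(1/30000 + 1/7.5) = 7.498 Ω
  Rs1 = Rp1 + Rp2 (series, joined only at node 0) = 7.496 + 7.498 = 14.99 Ω
  Rp3 = R5 ‖ Rs1 (parallel, both between nodes 1 and 3) = 1/(1/200 + 1/14.99) = 13.95 Ω
R_th = 13.95 Ω
I_n = V_th/R_th = 4.648/13.95 = 0.3332 A, and R_n = R_th = 13.95 Ω

Final answer: I_n = 0.3332 A, R_n = 13.95 Ω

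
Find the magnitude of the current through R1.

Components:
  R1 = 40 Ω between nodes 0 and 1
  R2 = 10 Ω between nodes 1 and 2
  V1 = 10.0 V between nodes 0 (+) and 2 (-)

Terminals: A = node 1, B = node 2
Nodal analysis, taking node 2 as the 0 V reference.
Source V1 fixes V_0 = 10 V.
KCL at each unknown node (sum of currents leaving = 0; resistances in Ω):
  Node 1: (V_1 - 10)/40 + (V_1 - 0)/10 = 0
Collecting terms: 0.125 × V_1 = 0.25  =>  V_1 = 2 V
I_R1 = (V_0 - V_1)/R1 = (10 - 2)/40 = 0.2 A
|I_R1| = 0.2 A

Final answer: |I_R1| = 0.2 A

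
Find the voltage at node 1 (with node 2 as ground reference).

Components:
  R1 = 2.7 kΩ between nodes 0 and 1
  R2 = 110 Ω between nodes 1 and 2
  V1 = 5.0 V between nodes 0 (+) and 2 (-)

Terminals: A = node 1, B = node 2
Nodal analysis, taking node 2 as the 0 V reference.
Source V1 fixes V_0 = 5 V.
KCL at each unknown node (sum of currents leaving = 0; resistances in Ω):
  Node 1: (V_1 - 5)/2700 + (V_1 - 0)/110 = 0
Collecting terms: 0.009461 × V_1 = 0.001852  =>  V_1 = 0.1957 V
The requested potential is V_1 = 0.1957 V.

Final answer: V_1 = 0.1957 V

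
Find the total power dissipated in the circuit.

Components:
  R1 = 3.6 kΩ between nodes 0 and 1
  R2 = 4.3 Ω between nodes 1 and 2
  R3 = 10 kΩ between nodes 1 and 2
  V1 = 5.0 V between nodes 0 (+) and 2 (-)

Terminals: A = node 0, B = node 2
Nodal analysis, taking node 2 as the 0 V reference.
Source V1 fixes V_0 = 5 V.
KCL at each unknown node (sum of currents leaving = 0; resistances in Ω):
  Node 1: (V_1 - 5)/3600 + (V_1 - 0)/4.3 + (V_1 - 0)/10000 = 0
Collecting terms: 0.2329 × V_1 = 0.001389  =>  V_1 = 0.005963 V
Power in each resistor, P = (ΔV)²/R:
  P_R1 = (5 - 0.005963)²/3600 = 0.006928 W
  P_R2 = (0.005963 - 0)²/4.3 = 0.000008268 W
  P_R3 = (0.005963 - 0)²/10000 = 0.000000003555 W
P_total = P_R1 + P_R2 + P_R3 = 0.006936 W

Final answer: 0.006936 W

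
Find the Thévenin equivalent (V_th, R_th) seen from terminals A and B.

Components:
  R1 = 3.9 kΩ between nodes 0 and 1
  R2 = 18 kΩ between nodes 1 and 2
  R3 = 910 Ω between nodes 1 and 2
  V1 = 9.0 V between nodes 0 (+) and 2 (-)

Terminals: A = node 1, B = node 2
Step 1 — V_th is the open-circuit voltage V_A - V_B (nothing connected across the terminals).
Nodal analysis, taking node 2 as the 0 V reference.
Source V1 fixes V_0 = 9 V.
KCL at each unknown node (sum of currents leaving = 0; resistances in Ω):
  Node 1: (V_1 - 9)/3900 + (V_1 - 0)/18000 + (V_1 - 0)/910 = 0
Collecting terms: 0.001411 × V_1 = 0.002308  =>  V_1 = 1.636 V
V_th = V_1 - V_2 = 1.636 - 0 = 1.636 V
Step 2 — R_th: zero the source — replace V1 by a short circuit (node 2 merges into node 0) — and find the resistance seen between A (node 1) and B (node 0).
Reduce the network between node 1 (A) and node 0 (B) by series/parallel combination:
  Rp1 = R1 ‖ R2 ‖ R3 (parallel, all between nodes 0 and 1) = 1/(1/3900 + 1/18000 + 1/910) = 708.8 Ω
R_th = 708.8 Ω

Final answer: V_th = 1.636 V, R_th = 708.8 Ω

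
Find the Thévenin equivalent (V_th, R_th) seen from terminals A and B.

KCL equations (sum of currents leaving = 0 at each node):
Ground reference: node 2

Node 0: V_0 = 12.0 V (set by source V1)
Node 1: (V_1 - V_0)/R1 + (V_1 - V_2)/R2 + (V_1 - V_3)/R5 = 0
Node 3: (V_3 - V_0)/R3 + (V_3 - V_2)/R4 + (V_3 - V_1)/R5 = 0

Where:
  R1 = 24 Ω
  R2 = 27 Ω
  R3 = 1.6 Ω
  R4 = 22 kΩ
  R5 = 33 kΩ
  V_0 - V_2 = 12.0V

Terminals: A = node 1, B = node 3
Step 1 — V_th is the open-circuit voltage V_A - V_B (nothing connected across the terminals).
Nodal analysis, taking node 2 as the 0 V reference.
Source V1 fixes V_0 = 12 V.
KCL at each unknown node (sum of currents leaving = 0; resistances in Ω):
  Node 1: (V_1 - 12)/24 + (V_1 - 0)/27 + (V_1 - V_3)/33000 = 0
  Node 3: (V_3 - 12)/1.6 + (V_3 - 0)/22000 + (V_3 - V_1)/33000 = 0
Collecting terms (coefficients in siemens):
  0.07873·V_1 - 0.0000303·V_3 = 0.5
  0.6251·V_3 - 0.0000303·V_1 = 7.5
Determinant D = (0.07873)(0.6251) - (-0.0000303)(-0.0000303) = 0.04921
V_1 = [(0.5)(0.6251) - (-0.0000303)(7.5)]/D = 6.355 V
V_3 = [(0.07873)(7.5) - (0.5)(-0.0000303)]/D = 12 V
V_th = V_1 - V_3 = 6.355 - 12 = -5.644 V
Step 2 — R_th: zero the source — replace V1 by a short circuit (node 2 merges into node 0) — and find the resistance seen between A (node 1) and B (node 3).
Reduce the network between node 1 (A) and node 3 (B) by series/parallel combination:
  Rp1 = R1 ‖ R2 (parallel, both between nodes 0 and 1) = 1/(1/24 + 1/27) = 12.71 Ω
  Rp2 = R3 ‖ R4 (parallel, both between nodes 0 and 3) = 1/(1/1.6 + 1/22000) = 1.6 Ω
  Rs1 = Rp1 + Rp2 (series, joined only at node 0) = 12.71 + 1.6 = 14.31 Ω
  Rp3 = R5 ‖ Rs1 (parallel, both between nodes 1 and 3) = 1/(1/33000 + 1/14.31) = 14.3 Ω
R_th = 14.3 Ω

Final answer: V_th = -5.644 V, R_th = 14.3 Ω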